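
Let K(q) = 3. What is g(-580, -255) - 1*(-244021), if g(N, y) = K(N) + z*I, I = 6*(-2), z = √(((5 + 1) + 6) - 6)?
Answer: 244024 - 12*√6 ≈ 2.4399e+5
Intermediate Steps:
z = √6 (z = √((6 + 6) - 6) = √(12 - 6) = √6 ≈ 2.4495)
I = -12
g(N, y) = 3 - 12*√6 (g(N, y) = 3 + √6*(-12) = 3 - 12*√6)
g(-580, -255) - 1*(-244021) = (3 - 12*√6) - 1*(-244021) = (3 - 12*√6) + 244021 = 244024 - 12*√6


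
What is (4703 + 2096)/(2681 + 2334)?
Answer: 6799/5015 ≈ 1.3557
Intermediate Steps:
(4703 + 2096)/(2681 + 2334) = 6799/5015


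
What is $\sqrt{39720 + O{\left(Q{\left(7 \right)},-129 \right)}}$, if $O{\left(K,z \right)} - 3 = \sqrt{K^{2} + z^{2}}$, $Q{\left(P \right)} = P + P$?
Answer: $\sqrt{39723 + \sqrt{16837}} \approx 199.63$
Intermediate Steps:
$Q{\left(P \right)} = 2 P$
$O{\left(K,z \right)} = 3 + \sqrt{K^{2} + z^{2}}$
$\sqrt{39720 + O{\left(Q{\left(7 \right)},-129 \right)}} = \sqrt{39720 + \left(3 + \sqrt{\left(2 \cdot 7\right)^{2} + \left(-129\right)^{2}}\right)} = \sqrt{39720 + \left(3 + \sqrt{14^{2} + 16641}\right)} = \sqrt{39720 + \left(3 + \sqrt{196 + 16641}\right)} = \sqrt{39720 + \left(3 + \sqrt{16837}\right)} = \sqrt{39723 + \sqrt{16837}}$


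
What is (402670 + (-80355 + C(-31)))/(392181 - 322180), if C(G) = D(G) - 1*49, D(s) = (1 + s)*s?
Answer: 323196/70001 ≈ 4.6170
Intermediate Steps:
D(s) = s*(1 + s)
C(G) = -49 + G*(1 + G) (C(G) = G*(1 + G) - 1*49 = G*(1 + G) - 49 = -49 + G*(1 + G))
(402670 + (-80355 + C(-31)))/(392181 - 322180) = (402670 + (-80355 + (-49 - 31*(1 - 31))))/(392181 - 322180) = (402670 + (-80355 + (-49 - 31*(-30))))/70001 = (402670 + (-80355 + (-49 + 930)))*(1/70001) = (402670 + (-80355 + 881))*(1/70001) = (402670 - 79474)*(1/70001) = 323196*(1/70001) = 323196/70001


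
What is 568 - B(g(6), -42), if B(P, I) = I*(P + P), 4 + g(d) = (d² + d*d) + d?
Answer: 6784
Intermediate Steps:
g(d) = -4 + d + 2*d² (g(d) = -4 + ((d² + d*d) + d) = -4 + ((d² + d²) + d) = -4 + (2*d² + d) = -4 + (d + 2*d²) = -4 + d + 2*d²)
B(P, I) = 2*I*P (B(P, I) = I*(2*P) = 2*I*P)
568 - B(g(6), -42) = 568 - 2*(-42)*(-4 + 6 + 2*6²) = 568 - 2*(-42)*(-4 + 6 + 2*36) = 568 - 2*(-42)*(-4 + 6 + 72) = 568 - 2*(-42)*74 = 568 - 1*(-6216) = 568 + 6216 = 6784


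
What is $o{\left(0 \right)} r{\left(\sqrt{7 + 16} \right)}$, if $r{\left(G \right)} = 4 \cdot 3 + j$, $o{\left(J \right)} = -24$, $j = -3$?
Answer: $-216$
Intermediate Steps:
$r{\left(G \right)} = 9$ ($r{\left(G \right)} = 4 \cdot 3 - 3 = 12 - 3 = 9$)
$o{\left(0 \right)} r{\left(\sqrt{7 + 16} \right)} = \left(-24\right) 9 = -216$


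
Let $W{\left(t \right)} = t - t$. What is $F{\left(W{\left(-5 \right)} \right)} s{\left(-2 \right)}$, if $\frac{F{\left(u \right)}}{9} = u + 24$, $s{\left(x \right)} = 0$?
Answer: $0$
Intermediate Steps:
$W{\left(t \right)} = 0$
$F{\left(u \right)} = 216 + 9 u$ ($F{\left(u \right)} = 9 \left(u + 24\right) = 9 \left(24 + u\right) = 216 + 9 u$)
$F{\left(W{\left(-5 \right)} \right)} s{\left(-2 \right)} = \left(216 + 9 \cdot 0\right) 0 = \left(216 + 0\right) 0 = 216 \cdot 0 = 0$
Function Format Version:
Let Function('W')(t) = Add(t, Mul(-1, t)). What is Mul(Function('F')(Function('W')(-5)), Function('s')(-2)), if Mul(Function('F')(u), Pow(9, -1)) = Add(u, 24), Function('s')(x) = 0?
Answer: 0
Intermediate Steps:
Function('W')(t) = 0
Function('F')(u) = Add(216, Mul(9, u)) (Function('F')(u) = Mul(9, Add(u, 24)) = Mul(9, Add(24, u)) = Add(216, Mul(9, u)))
Mul(Function('F')(Function('W')(-5)), Function('s')(-2)) = Mul(Add(216, Mul(9, 0)), 0) = Mul(Add(216, 0), 0) = Mul(216, 0) = 0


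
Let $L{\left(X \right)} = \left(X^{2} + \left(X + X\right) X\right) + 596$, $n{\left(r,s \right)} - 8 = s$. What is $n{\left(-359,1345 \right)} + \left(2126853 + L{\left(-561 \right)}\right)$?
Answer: $3072965$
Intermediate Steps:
$n{\left(r,s \right)} = 8 + s$
$L{\left(X \right)} = 596 + 3 X^{2}$ ($L{\left(X \right)} = \left(X^{2} + 2 X X\right) + 596 = \left(X^{2} + 2 X^{2}\right) + 596 = 3 X^{2} + 596 = 596 + 3 X^{2}$)
$n{\left(-359,1345 \right)} + \left(2126853 + L{\left(-561 \right)}\right) = \left(8 + 1345\right) + \left(2126853 + \left(596 + 3 \left(-561\right)^{2}\right)\right) = 1353 + \left(2126853 + \left(596 + 3 \cdot 314721\right)\right) = 1353 + \left(2126853 + \left(596 + 944163\right)\right) = 1353 + \left(2126853 + 944759\right) = 1353 + 3071612 = 3072965$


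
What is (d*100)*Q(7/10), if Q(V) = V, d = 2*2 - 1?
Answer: 210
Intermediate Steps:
d = 3 (d = 4 - 1 = 3)
(d*100)*Q(7/10) = (3*100)*(7/10) = 300*(7*(⅒)) = 300*(7/10) = 210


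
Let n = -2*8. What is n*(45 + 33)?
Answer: -1248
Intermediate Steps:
n = -16
n*(45 + 33) = -16*(45 + 33) = -16*78 = -1248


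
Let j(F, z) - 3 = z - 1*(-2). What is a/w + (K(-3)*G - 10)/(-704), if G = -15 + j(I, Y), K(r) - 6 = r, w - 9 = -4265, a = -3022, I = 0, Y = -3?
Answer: 73001/93632 ≈ 0.77966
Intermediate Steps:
j(F, z) = 5 + z (j(F, z) = 3 + (z - 1*(-2)) = 3 + (z + 2) = 3 + (2 + z) = 5 + z)
w = -4256 (w = 9 - 4265 = -4256)
K(r) = 6 + r
G = -13 (G = -15 + (5 - 3) = -15 + 2 = -13)
a/w + (K(-3)*G - 10)/(-704) = -3022/(-4256) + ((6 - 3)*(-13) - 10)/(-704) = -3022*(-1/4256) + (3*(-13) - 10)*(-1/704) = 1511/2128 + (-39 - 10)*(-1/704) = 1511/2128 - 49*(-1/704) = 1511/2128 + 49/704 = 73001/93632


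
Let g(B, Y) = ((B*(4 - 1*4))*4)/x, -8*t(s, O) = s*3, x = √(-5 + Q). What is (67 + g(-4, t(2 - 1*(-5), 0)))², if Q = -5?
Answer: 4489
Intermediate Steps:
x = I*√10 (x = √(-5 - 5) = √(-10) = I*√10 ≈ 3.1623*I)
t(s, O) = -3*s/8 (t(s, O) = -s*3/8 = -3*s/8)
g(B, Y) = 0 (g(B, Y) = ((B*(4 - 1*4))*4)/((I*√10)) = ((B*(4 - 4))*4)*(-I*√10/10) = ((B*0)*4)*(-I*√10/10) = (0*4)*(-I*√10/10) = 0*(-I*√10/10) = 0)
(67 + g(-4, t(2 - 1*(-5), 0)))² = (67 + 0)² = 67² = 4489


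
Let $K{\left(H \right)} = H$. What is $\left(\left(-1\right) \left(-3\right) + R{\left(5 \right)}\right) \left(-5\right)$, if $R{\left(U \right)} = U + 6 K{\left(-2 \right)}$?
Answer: $20$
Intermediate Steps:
$R{\left(U \right)} = -12 + U$ ($R{\left(U \right)} = U + 6 \left(-2\right) = U - 12 = -12 + U$)
$\left(\left(-1\right) \left(-3\right) + R{\left(5 \right)}\right) \left(-5\right) = \left(\left(-1\right) \left(-3\right) + \left(-12 + 5\right)\right) \left(-5\right) = \left(3 - 7\right) \left(-5\right) = \left(-4\right) \left(-5\right) = 20$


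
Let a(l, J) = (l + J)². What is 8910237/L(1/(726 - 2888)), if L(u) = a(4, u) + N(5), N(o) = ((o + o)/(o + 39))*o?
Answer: 458134840194108/880904749 ≈ 5.2007e+5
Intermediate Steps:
a(l, J) = (J + l)²
N(o) = 2*o²/(39 + o) (N(o) = ((2*o)/(39 + o))*o = (2*o/(39 + o))*o = 2*o²/(39 + o))
L(u) = 25/22 + (4 + u)² (L(u) = (u + 4)² + 2*5²/(39 + 5) = (4 + u)² + 2*25/44 = (4 + u)² + 2*25*(1/44) = (4 + u)² + 25/22 = 25/22 + (4 + u)²)
8910237/L(1/(726 - 2888)) = 8910237/(25/22 + (4 + 1/(726 - 2888))²) = 8910237/(25/22 + (4 + 1/(-2162))²) = 8910237/(25/22 + (4 - 1/2162)²) = 8910237/(25/22 + (8647/2162)²) = 8910237/(25/22 + 74770609/4674244) = 8910237/(880904749/51416684) = 8910237*(51416684/880904749) = 458134840194108/880904749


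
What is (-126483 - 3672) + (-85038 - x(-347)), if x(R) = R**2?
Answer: -335602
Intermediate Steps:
(-126483 - 3672) + (-85038 - x(-347)) = (-126483 - 3672) + (-85038 - 1*(-347)**2) = -130155 + (-85038 - 1*120409) = -130155 + (-85038 - 120409) = -130155 - 205447 = -335602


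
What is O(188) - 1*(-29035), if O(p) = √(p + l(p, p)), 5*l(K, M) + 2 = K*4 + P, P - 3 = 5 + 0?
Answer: 29035 + √8490/5 ≈ 29053.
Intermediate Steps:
P = 8 (P = 3 + (5 + 0) = 3 + 5 = 8)
l(K, M) = 6/5 + 4*K/5 (l(K, M) = -⅖ + (K*4 + 8)/5 = -⅖ + (4*K + 8)/5 = -⅖ + (8 + 4*K)/5 = -⅖ + (8/5 + 4*K/5) = 6/5 + 4*K/5)
O(p) = √(6/5 + 9*p/5) (O(p) = √(p + (6/5 + 4*p/5)) = √(6/5 + 9*p/5))
O(188) - 1*(-29035) = √(30 + 45*188)/5 - 1*(-29035) = √(30 + 8460)/5 + 29035 = √8490/5 + 29035 = 29035 + √8490/5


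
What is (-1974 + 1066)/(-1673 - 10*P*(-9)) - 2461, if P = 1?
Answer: -3894855/1583 ≈ -2460.4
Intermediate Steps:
(-1974 + 1066)/(-1673 - 10*P*(-9)) - 2461 = (-1974 + 1066)/(-1673 - 10*1*(-9)) - 2461 = -908/(-1673 - 10*(-9)) - 2461 = -908/(-1673 + 90) - 2461 = -908/(-1583) - 2461 = -908*(-1/1583) - 2461 = 908/1583 - 2461 = -3894855/1583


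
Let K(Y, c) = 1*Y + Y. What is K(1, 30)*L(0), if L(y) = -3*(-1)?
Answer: 6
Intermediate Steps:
K(Y, c) = 2*Y (K(Y, c) = Y + Y = 2*Y)
L(y) = 3
K(1, 30)*L(0) = (2*1)*3 = 2*3 = 6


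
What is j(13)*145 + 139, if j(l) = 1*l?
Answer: 2024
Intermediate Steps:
j(l) = l
j(13)*145 + 139 = 13*145 + 139 = 1885 + 139 = 2024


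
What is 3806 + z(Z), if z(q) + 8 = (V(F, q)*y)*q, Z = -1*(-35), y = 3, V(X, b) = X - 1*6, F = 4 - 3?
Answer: 3273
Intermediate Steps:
F = 1
V(X, b) = -6 + X (V(X, b) = X - 6 = -6 + X)
Z = 35
z(q) = -8 - 15*q (z(q) = -8 + ((-6 + 1)*3)*q = -8 + (-5*3)*q = -8 - 15*q)
3806 + z(Z) = 3806 + (-8 - 15*35) = 3806 + (-8 - 525) = 3806 - 533 = 3273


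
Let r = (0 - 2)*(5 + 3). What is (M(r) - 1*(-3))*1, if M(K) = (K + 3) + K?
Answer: -26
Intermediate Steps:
r = -16 (r = -2*8 = -16)
M(K) = 3 + 2*K (M(K) = (3 + K) + K = 3 + 2*K)
(M(r) - 1*(-3))*1 = ((3 + 2*(-16)) - 1*(-3))*1 = ((3 - 32) + 3)*1 = (-29 + 3)*1 = -26*1 = -26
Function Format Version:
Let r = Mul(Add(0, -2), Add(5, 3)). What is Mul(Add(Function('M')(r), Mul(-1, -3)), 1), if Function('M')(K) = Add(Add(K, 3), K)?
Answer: -26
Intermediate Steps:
r = -16 (r = Mul(-2, 8) = -16)
Function('M')(K) = Add(3, Mul(2, K)) (Function('M')(K) = Add(Add(3, K), K) = Add(3, Mul(2, K)))
Mul(Add(Function('M')(r), Mul(-1, -3)), 1) = Mul(Add(Add(3, Mul(2, -16)), Mul(-1, -3)), 1) = Mul(Add(Add(3, -32), 3), 1) = Mul(Add(-29, 3), 1) = Mul(-26, 1) = -26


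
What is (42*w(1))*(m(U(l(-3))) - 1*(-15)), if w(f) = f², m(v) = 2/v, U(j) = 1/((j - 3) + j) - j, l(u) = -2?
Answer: 8778/13 ≈ 675.23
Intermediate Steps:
U(j) = 1/(-3 + 2*j) - j (U(j) = 1/((-3 + j) + j) - j = 1/(-3 + 2*j) - j)
(42*w(1))*(m(U(l(-3))) - 1*(-15)) = (42*1²)*(2/(((1 - 2*(-2)² + 3*(-2))/(-3 + 2*(-2)))) - 1*(-15)) = (42*1)*(2/(((1 - 2*4 - 6)/(-3 - 4))) + 15) = 42*(2/(((1 - 8 - 6)/(-7))) + 15) = 42*(2/((-⅐*(-13))) + 15) = 42*(2/(13/7) + 15) = 42*(2*(7/13) + 15) = 42*(14/13 + 15) = 42*(209/13) = 8778/13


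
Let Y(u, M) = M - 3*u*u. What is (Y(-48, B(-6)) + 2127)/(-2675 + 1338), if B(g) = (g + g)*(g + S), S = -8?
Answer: 4617/1337 ≈ 3.4533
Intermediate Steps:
B(g) = 2*g*(-8 + g) (B(g) = (g + g)*(g - 8) = (2*g)*(-8 + g) = 2*g*(-8 + g))
Y(u, M) = M - 3*u²
(Y(-48, B(-6)) + 2127)/(-2675 + 1338) = ((2*(-6)*(-8 - 6) - 3*(-48)²) + 2127)/(-2675 + 1338) = ((2*(-6)*(-14) - 3*2304) + 2127)/(-1337) = ((168 - 6912) + 2127)*(-1/1337) = (-6744 + 2127)*(-1/1337) = -4617*(-1/1337) = 4617/1337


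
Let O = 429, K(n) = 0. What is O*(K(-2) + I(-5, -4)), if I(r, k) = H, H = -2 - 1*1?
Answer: -1287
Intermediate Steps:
H = -3 (H = -2 - 1 = -3)
I(r, k) = -3
O*(K(-2) + I(-5, -4)) = 429*(0 - 3) = 429*(-3) = -1287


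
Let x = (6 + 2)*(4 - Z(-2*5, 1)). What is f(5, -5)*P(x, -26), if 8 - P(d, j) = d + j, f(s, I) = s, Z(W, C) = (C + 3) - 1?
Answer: 130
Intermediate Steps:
Z(W, C) = 2 + C (Z(W, C) = (3 + C) - 1 = 2 + C)
x = 8 (x = (6 + 2)*(4 - (2 + 1)) = 8*(4 - 1*3) = 8*(4 - 3) = 8*1 = 8)
P(d, j) = 8 - d - j (P(d, j) = 8 - (d + j) = 8 + (-d - j) = 8 - d - j)
f(5, -5)*P(x, -26) = 5*(8 - 1*8 - 1*(-26)) = 5*(8 - 8 + 26) = 5*26 = 130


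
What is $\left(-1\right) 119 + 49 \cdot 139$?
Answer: $6692$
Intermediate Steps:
$\left(-1\right) 119 + 49 \cdot 139 = -119 + 6811 = 6692$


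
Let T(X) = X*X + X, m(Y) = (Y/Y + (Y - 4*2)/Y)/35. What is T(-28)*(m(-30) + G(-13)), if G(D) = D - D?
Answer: 1224/25 ≈ 48.960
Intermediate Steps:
G(D) = 0
m(Y) = 1/35 + (-8 + Y)/(35*Y) (m(Y) = (1 + (Y - 8)/Y)*(1/35) = (1 + (-8 + Y)/Y)*(1/35) = 1/35 + (-8 + Y)/(35*Y))
T(X) = X + X**2 (T(X) = X**2 + X = X + X**2)
T(-28)*(m(-30) + G(-13)) = (-28*(1 - 28))*((2/35)*(-4 - 30)/(-30) + 0) = (-28*(-27))*((2/35)*(-1/30)*(-34) + 0) = 756*(34/525 + 0) = 756*(34/525) = 1224/25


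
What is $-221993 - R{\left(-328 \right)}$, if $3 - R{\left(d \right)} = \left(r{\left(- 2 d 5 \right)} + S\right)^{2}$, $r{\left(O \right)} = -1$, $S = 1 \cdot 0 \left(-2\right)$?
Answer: $-221995$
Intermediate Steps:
$S = 0$ ($S = 0 \left(-2\right) = 0$)
$R{\left(d \right)} = 2$ ($R{\left(d \right)} = 3 - \left(-1 + 0\right)^{2} = 3 - \left(-1\right)^{2} = 3 - 1 = 2$)
$-221993 - R{\left(-328 \right)} = -221993 - 2 = -221995$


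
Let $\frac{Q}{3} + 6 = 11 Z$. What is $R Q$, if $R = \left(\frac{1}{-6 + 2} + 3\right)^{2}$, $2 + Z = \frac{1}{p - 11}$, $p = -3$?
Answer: $- \frac{146289}{224} \approx -653.08$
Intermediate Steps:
$Z = - \frac{29}{14}$ ($Z = -2 + \frac{1}{-3 - 11} = -2 + \frac{1}{-14} = -2 - \frac{1}{14} = - \frac{29}{14} \approx -2.0714$)
$Q = - \frac{1209}{14}$ ($Q = -18 + 3 \cdot 11 \left(- \frac{29}{14}\right) = -18 + 3 \left(- \frac{319}{14}\right) = -18 - \frac{957}{14} = - \frac{1209}{14} \approx -86.357$)
$R = \frac{121}{16}$ ($R = \left(\frac{1}{-4} + 3\right)^{2} = \left(- \frac{1}{4} + 3\right)^{2} = \left(\frac{11}{4}\right)^{2} = \frac{121}{16} \approx 7.5625$)
$R Q = \frac{121}{16} \left(- \frac{1209}{14}\right) = - \frac{146289}{224}$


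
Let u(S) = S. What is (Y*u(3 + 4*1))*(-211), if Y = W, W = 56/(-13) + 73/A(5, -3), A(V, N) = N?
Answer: 1649809/39 ≈ 42303.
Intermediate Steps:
W = -1117/39 (W = 56/(-13) + 73/(-3) = 56*(-1/13) + 73*(-⅓) = -56/13 - 73/3 = -1117/39 ≈ -28.641)
Y = -1117/39 ≈ -28.641
(Y*u(3 + 4*1))*(-211) = -1117*(3 + 4*1)/39*(-211) = -1117*(3 + 4)/39*(-211) = -1117/39*7*(-211) = -7819/39*(-211) = 1649809/39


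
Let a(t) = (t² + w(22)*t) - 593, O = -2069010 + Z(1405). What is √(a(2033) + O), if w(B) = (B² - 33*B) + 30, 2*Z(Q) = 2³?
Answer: 23*√3086 ≈ 1277.7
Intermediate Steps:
Z(Q) = 4 (Z(Q) = (½)*2³ = (½)*8 = 4)
w(B) = 30 + B² - 33*B
O = -2069006 (O = -2069010 + 4 = -2069006)
a(t) = -593 + t² - 212*t (a(t) = (t² + (30 + 22² - 33*22)*t) - 593 = (t² + (30 + 484 - 726)*t) - 593 = (t² - 212*t) - 593 = -593 + t² - 212*t)
√(a(2033) + O) = √((-593 + 2033² - 212*2033) - 2069006) = √((-593 + 4133089 - 430996) - 2069006) = √(3701500 - 2069006) = √1632494 = 23*√3086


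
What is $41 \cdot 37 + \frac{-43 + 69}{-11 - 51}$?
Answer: $\frac{47014}{31} \approx 1516.6$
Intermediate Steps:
$41 \cdot 37 + \frac{-43 + 69}{-11 - 51} = 1517 + \frac{26}{-62} = 1517 + 26 \left(- \frac{1}{62}\right) = 1517 - \frac{13}{31} = \frac{47014}{31}$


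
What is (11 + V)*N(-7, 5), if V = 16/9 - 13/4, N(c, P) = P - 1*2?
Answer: 343/12 ≈ 28.583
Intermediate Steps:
N(c, P) = -2 + P (N(c, P) = P - 2 = -2 + P)
V = -53/36 (V = 16*(1/9) - 13*1/4 = 16/9 - 13/4 = -53/36 ≈ -1.4722)
(11 + V)*N(-7, 5) = (11 - 53/36)*(-2 + 5) = (343/36)*3 = 343/12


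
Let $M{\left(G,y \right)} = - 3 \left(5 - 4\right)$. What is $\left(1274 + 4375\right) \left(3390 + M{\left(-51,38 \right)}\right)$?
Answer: $19133163$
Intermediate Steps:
$M{\left(G,y \right)} = -3$ ($M{\left(G,y \right)} = \left(-3\right) 1 = -3$)
$\left(1274 + 4375\right) \left(3390 + M{\left(-51,38 \right)}\right) = \left(1274 + 4375\right) \left(3390 - 3\right) = 5649 \cdot 3387 = 19133163$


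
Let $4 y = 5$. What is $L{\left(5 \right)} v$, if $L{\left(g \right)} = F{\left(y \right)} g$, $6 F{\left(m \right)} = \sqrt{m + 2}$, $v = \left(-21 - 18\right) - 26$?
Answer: $- \frac{325 \sqrt{13}}{12} \approx -97.65$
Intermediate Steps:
$y = \frac{5}{4}$ ($y = \frac{1}{4} \cdot 5 = \frac{5}{4} \approx 1.25$)
$v = -65$ ($v = -39 - 26 = -65$)
$F{\left(m \right)} = \frac{\sqrt{2 + m}}{6}$ ($F{\left(m \right)} = \frac{\sqrt{m + 2}}{6} = \frac{\sqrt{2 + m}}{6}$)
$L{\left(g \right)} = \frac{g \sqrt{13}}{12}$ ($L{\left(g \right)} = \frac{\sqrt{2 + \frac{5}{4}}}{6} g = \frac{\sqrt{\frac{13}{4}}}{6} g = \frac{\frac{1}{2} \sqrt{13}}{6} g = \frac{\sqrt{13}}{12} g = \frac{g \sqrt{13}}{12}$)
$L{\left(5 \right)} v = \frac{1}{12} \cdot 5 \sqrt{13} \left(-65\right) = \frac{5 \sqrt{13}}{12} \left(-65\right) = - \frac{325 \sqrt{13}}{12}$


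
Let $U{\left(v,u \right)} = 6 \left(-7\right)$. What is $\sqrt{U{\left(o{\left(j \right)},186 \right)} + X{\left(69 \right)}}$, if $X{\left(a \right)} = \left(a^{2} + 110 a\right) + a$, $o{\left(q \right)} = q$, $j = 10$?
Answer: $\sqrt{12378} \approx 111.26$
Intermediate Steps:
$U{\left(v,u \right)} = -42$
$X{\left(a \right)} = a^{2} + 111 a$
$\sqrt{U{\left(o{\left(j \right)},186 \right)} + X{\left(69 \right)}} = \sqrt{-42 + 69 \left(111 + 69\right)} = \sqrt{-42 + 69 \cdot 180} = \sqrt{-42 + 12420} = \sqrt{12378}$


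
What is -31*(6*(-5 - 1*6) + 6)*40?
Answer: 74400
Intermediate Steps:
-31*(6*(-5 - 1*6) + 6)*40 = -31*(6*(-5 - 6) + 6)*40 = -31*(6*(-11) + 6)*40 = -31*(-66 + 6)*40 = -31*(-60)*40 = 1860*40 = 74400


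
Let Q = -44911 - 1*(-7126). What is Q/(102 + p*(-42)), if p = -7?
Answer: -1145/12 ≈ -95.417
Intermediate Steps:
Q = -37785 (Q = -44911 + 7126 = -37785)
Q/(102 + p*(-42)) = -37785/(102 - 7*(-42)) = -37785/(102 + 294) = -37785/396 = -37785*1/396 = -1145/12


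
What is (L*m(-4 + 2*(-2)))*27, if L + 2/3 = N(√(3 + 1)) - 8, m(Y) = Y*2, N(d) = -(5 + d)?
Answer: 6768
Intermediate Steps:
N(d) = -5 - d
m(Y) = 2*Y
L = -47/3 (L = -⅔ + ((-5 - √(3 + 1)) - 8) = -⅔ + ((-5 - √4) - 8) = -⅔ + ((-5 - 1*2) - 8) = -⅔ + ((-5 - 2) - 8) = -⅔ + (-7 - 8) = -⅔ - 15 = -47/3 ≈ -15.667)
(L*m(-4 + 2*(-2)))*27 = -94*(-4 + 2*(-2))/3*27 = -94*(-4 - 4)/3*27 = -94*(-8)/3*27 = -47/3*(-16)*27 = (752/3)*27 = 6768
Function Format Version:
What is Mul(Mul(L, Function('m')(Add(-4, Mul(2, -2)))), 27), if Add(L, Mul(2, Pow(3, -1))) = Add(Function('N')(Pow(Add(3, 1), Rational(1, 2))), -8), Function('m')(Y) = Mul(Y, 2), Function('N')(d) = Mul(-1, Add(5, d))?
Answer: 6768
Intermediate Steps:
Function('N')(d) = Add(-5, Mul(-1, d))
Function('m')(Y) = Mul(2, Y)
L = Rational(-47, 3) (L = Add(Rational(-2, 3), Add(Add(-5, Mul(-1, Pow(Add(3, 1), Rational(1, 2)))), -8)) = Add(Rational(-2, 3), Add(Add(-5, Mul(-1, Pow(4, Rational(1, 2)))), -8)) = Add(Rational(-2, 3), Add(Add(-5, Mul(-1, 2)), -8)) = Add(Rational(-2, 3), Add(Add(-5, -2), -8)) = Add(Rational(-2, 3), Add(-7, -8)) = Add(Rational(-2, 3), -15) = Rational(-47, 3) ≈ -15.667)
Mul(Mul(L, Function('m')(Add(-4, Mul(2, -2)))), 27) = Mul(Mul(Rational(-47, 3), Mul(2, Add(-4, Mul(2, -2)))), 27) = Mul(Mul(Rational(-47, 3), Mul(2, Add(-4, -4))), 27) = Mul(Mul(Rational(-47, 3), Mul(2, -8)), 27) = Mul(Mul(Rational(-47, 3), -16), 27) = Mul(Rational(752, 3), 27) = 6768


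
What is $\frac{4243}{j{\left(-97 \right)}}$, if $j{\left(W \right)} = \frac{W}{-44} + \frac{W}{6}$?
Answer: $- \frac{560076}{1843} \approx -303.89$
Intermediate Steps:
$j{\left(W \right)} = \frac{19 W}{132}$ ($j{\left(W \right)} = W \left(- \frac{1}{44}\right) + W \frac{1}{6} = - \frac{W}{44} + \frac{W}{6} = \frac{19 W}{132}$)
$\frac{4243}{j{\left(-97 \right)}} = \frac{4243}{\frac{19}{132} \left(-97\right)} = \frac{4243}{- \frac{1843}{132}} = 4243 \left(- \frac{132}{1843}\right) = - \frac{560076}{1843}$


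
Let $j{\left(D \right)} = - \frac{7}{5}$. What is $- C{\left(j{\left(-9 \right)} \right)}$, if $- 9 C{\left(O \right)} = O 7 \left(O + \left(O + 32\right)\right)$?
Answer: $- \frac{7154}{225} \approx -31.796$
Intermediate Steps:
$j{\left(D \right)} = - \frac{7}{5}$ ($j{\left(D \right)} = \left(-7\right) \frac{1}{5} = - \frac{7}{5}$)
$C{\left(O \right)} = - \frac{7 O \left(32 + 2 O\right)}{9}$ ($C{\left(O \right)} = - \frac{O 7 \left(O + \left(O + 32\right)\right)}{9} = - \frac{7 O \left(O + \left(32 + O\right)\right)}{9} = - \frac{7 O \left(32 + 2 O\right)}{9}$)
$- C{\left(j{\left(-9 \right)} \right)} = - \frac{\left(-14\right) \left(-7\right) \left(16 - \frac{7}{5}\right)}{9 \cdot 5} = - \frac{\left(-14\right) \left(-7\right) 73}{9 \cdot 5 \cdot 5} = \left(-1\right) \frac{7154}{225} = - \frac{7154}{225}$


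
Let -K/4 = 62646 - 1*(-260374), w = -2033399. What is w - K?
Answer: -741319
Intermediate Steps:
K = -1292080 (K = -4*(62646 - 1*(-260374)) = -4*(62646 + 260374) = -4*323020 = -1292080)
w - K = -2033399 - 1*(-1292080) = -2033399 + 1292080 = -741319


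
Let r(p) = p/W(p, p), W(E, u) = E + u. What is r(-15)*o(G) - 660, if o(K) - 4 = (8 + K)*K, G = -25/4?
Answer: -21231/32 ≈ -663.47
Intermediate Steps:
G = -25/4 (G = -25*1/4 = -25/4 ≈ -6.2500)
o(K) = 4 + K*(8 + K) (o(K) = 4 + (8 + K)*K = 4 + K*(8 + K))
r(p) = 1/2 (r(p) = p/(p + p) = p/((2*p)) = p*(1/(2*p)) = 1/2)
r(-15)*o(G) - 660 = (4 + (-25/4)**2 + 8*(-25/4))/2 - 660 = (4 + 625/16 - 50)/2 - 660 = (1/2)*(-111/16) - 660 = -111/32 - 660 = -21231/32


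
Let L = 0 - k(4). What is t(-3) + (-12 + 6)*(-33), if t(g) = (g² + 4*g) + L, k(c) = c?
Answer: 191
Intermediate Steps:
L = -4 (L = 0 - 1*4 = 0 - 4 = -4)
t(g) = -4 + g² + 4*g (t(g) = (g² + 4*g) - 4 = -4 + g² + 4*g)
t(-3) + (-12 + 6)*(-33) = (-4 + (-3)² + 4*(-3)) + (-12 + 6)*(-33) = (-4 + 9 - 12) - 6*(-33) = -7 + 198 = 191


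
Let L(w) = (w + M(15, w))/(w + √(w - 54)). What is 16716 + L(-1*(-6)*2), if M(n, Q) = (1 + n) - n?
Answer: 518222/31 - 13*I*√42/186 ≈ 16717.0 - 0.45295*I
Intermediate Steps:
M(n, Q) = 1
L(w) = (1 + w)/(w + √(-54 + w)) (L(w) = (w + 1)/(w + √(w - 54)) = (1 + w)/(w + √(-54 + w)))
16716 + L(-1*(-6)*2) = 16716 + (1 - 1*(-6)*2)/(-1*(-6)*2 + √(-54 - 1*(-6)*2)) = 16716 + (1 + 6*2)/(6*2 + √(-54 + 6*2)) = 16716 + (1 + 12)/(12 + √(-54 + 12)) = 16716 + 13/(12 + √(-42)) = 16716 + 13/(12 + I*√42)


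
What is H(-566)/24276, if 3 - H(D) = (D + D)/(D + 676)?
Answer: 43/78540 ≈ 0.00054749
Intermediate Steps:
H(D) = 3 - 2*D/(676 + D) (H(D) = 3 - (D + D)/(D + 676) = 3 - 2*D/(676 + D))
H(-566)/24276 = ((2028 - 566)/(676 - 566))/24276 = (1462/110)*(1/24276) = ((1/110)*1462)*(1/24276) = (731/55)*(1/24276) = 43/78540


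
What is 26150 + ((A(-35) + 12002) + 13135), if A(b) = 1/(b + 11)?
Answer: 1230887/24 ≈ 51287.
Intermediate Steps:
A(b) = 1/(11 + b)
26150 + ((A(-35) + 12002) + 13135) = 26150 + ((1/(11 - 35) + 12002) + 13135) = 26150 + ((1/(-24) + 12002) + 13135) = 26150 + ((-1/24 + 12002) + 13135) = 26150 + (288047/24 + 13135) = 26150 + 603287/24 = 1230887/24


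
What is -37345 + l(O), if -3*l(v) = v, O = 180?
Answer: -37405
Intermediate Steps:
l(v) = -v/3
-37345 + l(O) = -37345 - 1/3*180 = -37345 - 60 = -37405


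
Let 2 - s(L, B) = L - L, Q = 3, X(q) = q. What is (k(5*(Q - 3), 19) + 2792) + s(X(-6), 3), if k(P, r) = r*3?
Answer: 2851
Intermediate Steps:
s(L, B) = 2 (s(L, B) = 2 - (L - L) = 2 - 1*0 = 2 + 0 = 2)
k(P, r) = 3*r
(k(5*(Q - 3), 19) + 2792) + s(X(-6), 3) = (3*19 + 2792) + 2 = (57 + 2792) + 2 = 2849 + 2 = 2851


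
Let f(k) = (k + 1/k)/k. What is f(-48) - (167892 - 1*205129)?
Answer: 85796353/2304 ≈ 37238.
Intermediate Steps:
f(k) = (k + 1/k)/k
f(-48) - (167892 - 1*205129) = (1 + (-48)**(-2)) - (167892 - 1*205129) = (1 + 1/2304) - (167892 - 205129) = 2305/2304 - 1*(-37237) = 2305/2304 + 37237 = 85796353/2304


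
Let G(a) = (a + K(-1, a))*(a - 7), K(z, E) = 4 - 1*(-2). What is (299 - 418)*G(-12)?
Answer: -13566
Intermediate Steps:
K(z, E) = 6 (K(z, E) = 4 + 2 = 6)
G(a) = (-7 + a)*(6 + a) (G(a) = (a + 6)*(a - 7) = (6 + a)*(-7 + a) = (-7 + a)*(6 + a))
(299 - 418)*G(-12) = (299 - 418)*(-42 + (-12)**2 - 1*(-12)) = -119*(-42 + 144 + 12) = -119*114 = -13566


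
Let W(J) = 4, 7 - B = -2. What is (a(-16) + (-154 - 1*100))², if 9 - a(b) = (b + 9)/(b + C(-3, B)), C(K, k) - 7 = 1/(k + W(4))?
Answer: 812877121/13456 ≈ 60410.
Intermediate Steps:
B = 9 (B = 7 - 1*(-2) = 7 + 2 = 9)
C(K, k) = 7 + 1/(4 + k) (C(K, k) = 7 + 1/(k + 4) = 7 + 1/(4 + k))
a(b) = 9 - (9 + b)/(92/13 + b) (a(b) = 9 - (b + 9)/(b + (29 + 7*9)/(4 + 9)) = 9 - (9 + b)/(b + (29 + 63)/13) = 9 - (9 + b)/(b + (1/13)*92) = 9 - (9 + b)/(b + 92/13) = 9 - (9 + b)/(92/13 + b))
(a(-16) + (-154 - 1*100))² = ((711 + 104*(-16))/(92 + 13*(-16)) + (-154 - 1*100))² = ((711 - 1664)/(92 - 208) + (-154 - 100))² = (-953/(-116) - 254)² = (-1/116*(-953) - 254)² = (953/116 - 254)² = (-28511/116)² = 812877121/13456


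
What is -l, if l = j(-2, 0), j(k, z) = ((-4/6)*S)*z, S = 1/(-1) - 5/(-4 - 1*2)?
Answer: 0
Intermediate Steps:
S = -1/6 (S = 1*(-1) - 5/(-4 - 2) = -1 - 5/(-6) = -1 - 5*(-1/6) = -1 + 5/6 = -1/6 ≈ -0.16667)
j(k, z) = z/9 (j(k, z) = (-4/6*(-1/6))*z = (-4*1/6*(-1/6))*z = (-2/3*(-1/6))*z = z/9)
l = 0 (l = (1/9)*0 = 0)
-l = -1*0 = 0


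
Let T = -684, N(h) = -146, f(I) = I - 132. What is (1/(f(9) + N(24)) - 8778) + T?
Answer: -2545279/269 ≈ -9462.0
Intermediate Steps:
f(I) = -132 + I
(1/(f(9) + N(24)) - 8778) + T = (1/((-132 + 9) - 146) - 8778) - 684 = (1/(-123 - 146) - 8778) - 684 = (1/(-269) - 8778) - 684 = (-1/269 - 8778) - 684 = -2361283/269 - 684 = -2545279/269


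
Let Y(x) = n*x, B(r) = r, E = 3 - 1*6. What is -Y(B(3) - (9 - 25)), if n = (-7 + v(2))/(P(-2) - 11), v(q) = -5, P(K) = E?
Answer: -114/7 ≈ -16.286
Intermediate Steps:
E = -3 (E = 3 - 6 = -3)
P(K) = -3
n = 6/7 (n = (-7 - 5)/(-3 - 11) = -12/(-14) = -12*(-1/14) = 6/7 ≈ 0.85714)
Y(x) = 6*x/7
-Y(B(3) - (9 - 25)) = -6*(3 - (9 - 25))/7 = -6*(3 - 1*(-16))/7 = -6*(3 + 16)/7 = -6*19/7 = -1*114/7 = -114/7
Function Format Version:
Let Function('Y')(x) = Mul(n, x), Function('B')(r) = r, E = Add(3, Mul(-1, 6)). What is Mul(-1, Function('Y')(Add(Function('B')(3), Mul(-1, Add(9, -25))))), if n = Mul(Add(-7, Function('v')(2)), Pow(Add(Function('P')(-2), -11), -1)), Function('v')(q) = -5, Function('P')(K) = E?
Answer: Rational(-114, 7) ≈ -16.286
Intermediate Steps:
E = -3 (E = Add(3, -6) = -3)
Function('P')(K) = -3
n = Rational(6, 7) (n = Mul(Add(-7, -5), Pow(Add(-3, -11), -1)) = Mul(-12, Pow(-14, -1)) = Mul(-12, Rational(-1, 14)) = Rational(6, 7) ≈ 0.85714)
Function('Y')(x) = Mul(Rational(6, 7), x)
Mul(-1, Function('Y')(Add(Function('B')(3), Mul(-1, Add(9, -25))))) = Mul(-1, Mul(Rational(6, 7), Add(3, Mul(-1, Add(9, -25))))) = Mul(-1, Mul(Rational(6, 7), Add(3, Mul(-1, -16)))) = Mul(-1, Mul(Rational(6, 7), Add(3, 16))) = Mul(-1, Mul(Rational(6, 7), 19)) = Mul(-1, Rational(114, 7)) = Rational(-114, 7)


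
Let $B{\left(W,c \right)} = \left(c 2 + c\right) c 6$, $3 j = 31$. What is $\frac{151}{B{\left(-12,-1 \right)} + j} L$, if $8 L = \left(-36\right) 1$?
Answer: $- \frac{4077}{170} \approx -23.982$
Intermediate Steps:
$j = \frac{31}{3}$ ($j = \frac{1}{3} \cdot 31 = \frac{31}{3} \approx 10.333$)
$L = - \frac{9}{2}$ ($L = \frac{\left(-36\right) 1}{8} = \frac{1}{8} \left(-36\right) = - \frac{9}{2} \approx -4.5$)
$B{\left(W,c \right)} = 18 c^{2}$ ($B{\left(W,c \right)} = \left(2 c + c\right) c 6 = 3 c c 6 = 3 c^{2} \cdot 6 = 18 c^{2}$)
$\frac{151}{B{\left(-12,-1 \right)} + j} L = \frac{151}{18 \left(-1\right)^{2} + \frac{31}{3}} \left(- \frac{9}{2}\right) = \frac{151}{18 \cdot 1 + \frac{31}{3}} \left(- \frac{9}{2}\right) = \frac{151}{18 + \frac{31}{3}} \left(- \frac{9}{2}\right) = \frac{151}{\frac{85}{3}} \left(- \frac{9}{2}\right) = 151 \cdot \frac{3}{85} \left(- \frac{9}{2}\right) = \frac{453}{85} \left(- \frac{9}{2}\right) = - \frac{4077}{170}$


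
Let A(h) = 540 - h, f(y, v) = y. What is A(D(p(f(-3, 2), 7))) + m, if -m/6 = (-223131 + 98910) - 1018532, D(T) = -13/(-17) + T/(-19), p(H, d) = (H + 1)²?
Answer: 2214829555/323 ≈ 6.8571e+6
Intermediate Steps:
p(H, d) = (1 + H)²
D(T) = 13/17 - T/19 (D(T) = -13*(-1/17) + T*(-1/19) = 13/17 - T/19)
m = 6856518 (m = -6*((-223131 + 98910) - 1018532) = -6*(-124221 - 1018532) = -6*(-1142753) = 6856518)
A(D(p(f(-3, 2), 7))) + m = (540 - (13/17 - (1 - 3)²/19)) + 6856518 = (540 - (13/17 - 1/19*(-2)²)) + 6856518 = (540 - (13/17 - 1/19*4)) + 6856518 = (540 - (13/17 - 4/19)) + 6856518 = (540 - 1*179/323) + 6856518 = (540 - 179/323) + 6856518 = 174241/323 + 6856518 = 2214829555/323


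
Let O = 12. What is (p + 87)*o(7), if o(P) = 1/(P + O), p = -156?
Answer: -69/19 ≈ -3.6316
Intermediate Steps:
o(P) = 1/(12 + P) (o(P) = 1/(P + 12) = 1/(12 + P))
(p + 87)*o(7) = (-156 + 87)/(12 + 7) = -69/19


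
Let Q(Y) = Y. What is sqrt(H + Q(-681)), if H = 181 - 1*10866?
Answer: I*sqrt(11366) ≈ 106.61*I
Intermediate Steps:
H = -10685 (H = 181 - 10866 = -10685)
sqrt(H + Q(-681)) = sqrt(-10685 - 681) = sqrt(-11366) = I*sqrt(11366)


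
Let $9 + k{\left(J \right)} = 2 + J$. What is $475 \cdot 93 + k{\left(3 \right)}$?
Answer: $44171$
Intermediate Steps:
$k{\left(J \right)} = -7 + J$ ($k{\left(J \right)} = -9 + \left(2 + J\right) = -7 + J$)
$475 \cdot 93 + k{\left(3 \right)} = 475 \cdot 93 + \left(-7 + 3\right) = 44175 - 4 = 44171$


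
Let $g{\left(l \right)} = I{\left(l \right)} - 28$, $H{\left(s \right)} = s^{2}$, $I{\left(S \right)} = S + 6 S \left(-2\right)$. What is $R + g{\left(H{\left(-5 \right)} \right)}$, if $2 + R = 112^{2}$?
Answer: $12239$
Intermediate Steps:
$R = 12542$ ($R = -2 + 112^{2} = -2 + 12544 = 12542$)
$I{\left(S \right)} = - 11 S$ ($I{\left(S \right)} = S - 12 S = - 11 S$)
$g{\left(l \right)} = -28 - 11 l$ ($g{\left(l \right)} = - 11 l - 28 = -28 - 11 l$)
$R + g{\left(H{\left(-5 \right)} \right)} = 12542 - \left(28 + 11 \left(-5\right)^{2}\right) = 12542 - 303 = 12239$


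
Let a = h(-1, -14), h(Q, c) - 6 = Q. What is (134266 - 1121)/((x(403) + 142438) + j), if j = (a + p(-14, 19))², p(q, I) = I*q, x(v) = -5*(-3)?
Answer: 133145/210574 ≈ 0.63230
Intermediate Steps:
h(Q, c) = 6 + Q
a = 5 (a = 6 - 1 = 5)
x(v) = 15
j = 68121 (j = (5 + 19*(-14))² = (5 - 266)² = (-261)² = 68121)
(134266 - 1121)/((x(403) + 142438) + j) = (134266 - 1121)/((15 + 142438) + 68121) = 133145/(142453 + 68121) = 133145/210574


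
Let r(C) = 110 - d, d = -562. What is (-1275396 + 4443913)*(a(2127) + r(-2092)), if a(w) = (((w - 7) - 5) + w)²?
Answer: 57018211185012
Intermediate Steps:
r(C) = 672 (r(C) = 110 - 1*(-562) = 110 + 562 = 672)
a(w) = (-12 + 2*w)² (a(w) = (((-7 + w) - 5) + w)² = ((-12 + w) + w)² = (-12 + 2*w)²)
(-1275396 + 4443913)*(a(2127) + r(-2092)) = (-1275396 + 4443913)*(4*(-6 + 2127)² + 672) = 3168517*(4*2121² + 672) = 3168517*(4*4498641 + 672) = 3168517*(17994564 + 672) = 3168517*17995236 = 57018211185012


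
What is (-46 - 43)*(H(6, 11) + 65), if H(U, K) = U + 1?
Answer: -6408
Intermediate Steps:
H(U, K) = 1 + U
(-46 - 43)*(H(6, 11) + 65) = (-46 - 43)*((1 + 6) + 65) = -89*(7 + 65) = -89*72 = -6408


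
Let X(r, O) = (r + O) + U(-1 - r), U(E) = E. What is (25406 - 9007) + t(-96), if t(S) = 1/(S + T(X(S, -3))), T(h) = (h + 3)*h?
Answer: 1508707/92 ≈ 16399.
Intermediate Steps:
X(r, O) = -1 + O (X(r, O) = (r + O) + (-1 - r) = (O + r) + (-1 - r) = -1 + O)
T(h) = h*(3 + h) (T(h) = (3 + h)*h = h*(3 + h))
t(S) = 1/(4 + S) (t(S) = 1/(S + (-1 - 3)*(3 + (-1 - 3))) = 1/(S - 4*(3 - 4)) = 1/(S - 4*(-1)) = 1/(S + 4) = 1/(4 + S))
(25406 - 9007) + t(-96) = (25406 - 9007) + 1/(4 - 96) = 16399 + 1/(-92) = 16399 - 1/92 = 1508707/92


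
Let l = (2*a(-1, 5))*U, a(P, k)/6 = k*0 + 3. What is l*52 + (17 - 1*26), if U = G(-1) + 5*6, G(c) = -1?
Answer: 54279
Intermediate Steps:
a(P, k) = 18 (a(P, k) = 6*(k*0 + 3) = 6*(0 + 3) = 6*3 = 18)
U = 29 (U = -1 + 5*6 = -1 + 30 = 29)
l = 1044 (l = (2*18)*29 = 36*29 = 1044)
l*52 + (17 - 1*26) = 1044*52 + (17 - 1*26) = 54288 + (17 - 26) = 54288 - 9 = 54279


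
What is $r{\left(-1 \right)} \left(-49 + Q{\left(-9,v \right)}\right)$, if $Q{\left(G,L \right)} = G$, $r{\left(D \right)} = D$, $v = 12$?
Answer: $58$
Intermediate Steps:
$r{\left(-1 \right)} \left(-49 + Q{\left(-9,v \right)}\right) = - (-49 - 9) = \left(-1\right) \left(-58\right) = 58$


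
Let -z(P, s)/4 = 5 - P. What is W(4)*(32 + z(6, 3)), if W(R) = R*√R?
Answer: 288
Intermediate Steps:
z(P, s) = -20 + 4*P (z(P, s) = -4*(5 - P) = -20 + 4*P)
W(R) = R^(3/2)
W(4)*(32 + z(6, 3)) = 4^(3/2)*(32 + (-20 + 4*6)) = 8*(32 + (-20 + 24)) = 8*(32 + 4) = 8*36 = 288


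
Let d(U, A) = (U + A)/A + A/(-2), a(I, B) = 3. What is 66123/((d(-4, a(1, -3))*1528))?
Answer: -198369/8404 ≈ -23.604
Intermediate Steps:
d(U, A) = -A/2 + (A + U)/A (d(U, A) = (A + U)/A + A*(-1/2) = (A + U)/A - A/2 = -A/2 + (A + U)/A)
66123/((d(-4, a(1, -3))*1528)) = 66123/(((1 - 1/2*3 - 4/3)*1528)) = 66123/(((1 - 3/2 - 4*1/3)*1528)) = 66123/(((1 - 3/2 - 4/3)*1528)) = 66123/((-11/6*1528)) = 66123/(-8404/3) = 66123*(-3/8404) = -198369/8404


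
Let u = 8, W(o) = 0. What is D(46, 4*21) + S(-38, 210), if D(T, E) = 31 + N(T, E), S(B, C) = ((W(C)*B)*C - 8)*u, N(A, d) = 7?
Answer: -26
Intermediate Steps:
S(B, C) = -64 (S(B, C) = ((0*B)*C - 8)*8 = (0*C - 8)*8 = (0 - 8)*8 = -8*8 = -64)
D(T, E) = 38 (D(T, E) = 31 + 7 = 38)
D(46, 4*21) + S(-38, 210) = 38 - 64 = -26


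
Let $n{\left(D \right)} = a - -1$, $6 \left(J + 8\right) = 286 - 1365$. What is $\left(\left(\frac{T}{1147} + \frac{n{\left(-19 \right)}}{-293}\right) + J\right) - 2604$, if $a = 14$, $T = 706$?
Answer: $- \frac{5628387403}{2016426} \approx -2791.3$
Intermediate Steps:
$J = - \frac{1127}{6}$ ($J = -8 + \frac{286 - 1365}{6} = -8 + \frac{1}{6} \left(-1079\right) = -8 - \frac{1079}{6} = - \frac{1127}{6} \approx -187.83$)
$n{\left(D \right)} = 15$ ($n{\left(D \right)} = 14 - -1 = 14 + 1 = 15$)
$\left(\left(\frac{T}{1147} + \frac{n{\left(-19 \right)}}{-293}\right) + J\right) - 2604 = \left(\left(\frac{706}{1147} + \frac{15}{-293}\right) - \frac{1127}{6}\right) - 2604 = \left(\left(706 \cdot \frac{1}{1147} + 15 \left(- \frac{1}{293}\right)\right) - \frac{1127}{6}\right) - 2604 = \left(\left(\frac{706}{1147} - \frac{15}{293}\right) - \frac{1127}{6}\right) - 2604 = \left(\frac{189653}{336071} - \frac{1127}{6}\right) - 2604 = - \frac{377614099}{2016426} - 2604 = - \frac{5628387403}{2016426}$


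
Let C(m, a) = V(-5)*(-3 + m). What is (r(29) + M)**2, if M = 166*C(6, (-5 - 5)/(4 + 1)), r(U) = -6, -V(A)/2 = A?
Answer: 24740676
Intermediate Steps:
V(A) = -2*A
C(m, a) = -30 + 10*m (C(m, a) = (-2*(-5))*(-3 + m) = 10*(-3 + m) = -30 + 10*m)
M = 4980 (M = 166*(-30 + 10*6) = 166*(-30 + 60) = 166*30 = 4980)
(r(29) + M)**2 = (-6 + 4980)**2 = 4974**2 = 24740676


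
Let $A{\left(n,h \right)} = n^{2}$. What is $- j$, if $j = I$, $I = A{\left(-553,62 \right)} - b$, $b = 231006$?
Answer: $-74803$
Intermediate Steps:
$I = 74803$ ($I = \left(-553\right)^{2} - 231006 = 305809 - 231006 = 74803$)
$j = 74803$
$- j = \left(-1\right) 74803 = -74803$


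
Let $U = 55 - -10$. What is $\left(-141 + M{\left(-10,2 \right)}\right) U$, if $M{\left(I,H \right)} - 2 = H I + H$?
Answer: $-10205$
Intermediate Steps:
$M{\left(I,H \right)} = 2 + H + H I$ ($M{\left(I,H \right)} = 2 + \left(H I + H\right) = 2 + \left(H + H I\right) = 2 + H + H I$)
$U = 65$ ($U = 55 + 10 = 65$)
$\left(-141 + M{\left(-10,2 \right)}\right) U = \left(-141 + \left(2 + 2 + 2 \left(-10\right)\right)\right) 65 = \left(-141 + \left(2 + 2 - 20\right)\right) 65 = \left(-141 - 16\right) 65 = \left(-157\right) 65 = -10205$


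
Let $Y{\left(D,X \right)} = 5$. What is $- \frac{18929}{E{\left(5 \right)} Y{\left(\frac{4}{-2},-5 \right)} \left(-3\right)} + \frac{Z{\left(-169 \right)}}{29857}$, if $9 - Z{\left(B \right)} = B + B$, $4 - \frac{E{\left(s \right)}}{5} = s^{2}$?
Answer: $- \frac{564616628}{47024775} \approx -12.007$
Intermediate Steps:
$E{\left(s \right)} = 20 - 5 s^{2}$
$Z{\left(B \right)} = 9 - 2 B$ ($Z{\left(B \right)} = 9 - \left(B + B\right) = 9 - 2 B$)
$- \frac{18929}{E{\left(5 \right)} Y{\left(\frac{4}{-2},-5 \right)} \left(-3\right)} + \frac{Z{\left(-169 \right)}}{29857} = - \frac{18929}{\left(20 - 5 \cdot 5^{2}\right) 5 \left(-3\right)} + \frac{9 - -338}{29857} = - \frac{18929}{\left(20 - 125\right) 5 \left(-3\right)} + \left(9 + 338\right) \frac{1}{29857} = - \frac{18929}{\left(20 - 125\right) 5 \left(-3\right)} + 347 \cdot \frac{1}{29857} = - \frac{18929}{\left(-105\right) 5 \left(-3\right)} + \frac{347}{29857} = - \frac{18929}{\left(-525\right) \left(-3\right)} + \frac{347}{29857} = - \frac{18929}{1575} + \frac{347}{29857} = - \frac{564616628}{47024775}$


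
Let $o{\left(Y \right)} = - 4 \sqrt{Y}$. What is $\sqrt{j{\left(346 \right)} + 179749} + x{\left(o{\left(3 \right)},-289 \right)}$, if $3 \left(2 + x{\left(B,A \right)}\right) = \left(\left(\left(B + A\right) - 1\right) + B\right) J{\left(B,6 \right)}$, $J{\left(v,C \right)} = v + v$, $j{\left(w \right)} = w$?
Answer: $62 + \sqrt{180095} + \frac{2320 \sqrt{3}}{3} \approx 1825.8$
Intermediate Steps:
$J{\left(v,C \right)} = 2 v$
$x{\left(B,A \right)} = -2 + \frac{2 B \left(-1 + A + 2 B\right)}{3}$ ($x{\left(B,A \right)} = -2 + \frac{\left(\left(\left(B + A\right) - 1\right) + B\right) 2 B}{3} = -2 + \frac{\left(\left(\left(A + B\right) - 1\right) + B\right) 2 B}{3} = -2 + \frac{\left(\left(-1 + A + B\right) + B\right) 2 B}{3} = -2 + \frac{\left(-1 + A + 2 B\right) 2 B}{3} = -2 + \frac{2 B \left(-1 + A + 2 B\right)}{3}$)
$\sqrt{j{\left(346 \right)} + 179749} + x{\left(o{\left(3 \right)},-289 \right)} = \sqrt{346 + 179749} + \left(-2 - \frac{2 \left(- 4 \sqrt{3}\right)}{3} + \frac{4 \left(- 4 \sqrt{3}\right)^{2}}{3} + \frac{2}{3} \left(-289\right) \left(- 4 \sqrt{3}\right)\right) = \sqrt{180095} + \left(-2 + \frac{8 \sqrt{3}}{3} + \frac{4}{3} \cdot 48 + \frac{2312 \sqrt{3}}{3}\right) = \sqrt{180095} + \left(-2 + \frac{8 \sqrt{3}}{3} + 64 + \frac{2312 \sqrt{3}}{3}\right) = \sqrt{180095} + \left(62 + \frac{2320 \sqrt{3}}{3}\right) = 62 + \sqrt{180095} + \frac{2320 \sqrt{3}}{3}$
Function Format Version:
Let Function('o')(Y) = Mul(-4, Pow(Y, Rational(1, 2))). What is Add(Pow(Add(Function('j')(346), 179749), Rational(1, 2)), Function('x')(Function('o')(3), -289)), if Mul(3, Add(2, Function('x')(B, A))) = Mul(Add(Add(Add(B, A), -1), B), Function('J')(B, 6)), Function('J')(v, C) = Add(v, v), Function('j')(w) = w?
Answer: Add(62, Pow(180095, Rational(1, 2)), Mul(Rational(2320, 3), Pow(3, Rational(1, 2)))) ≈ 1825.8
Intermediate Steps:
Function('J')(v, C) = Mul(2, v)
Function('x')(B, A) = Add(-2, Mul(Rational(2, 3), B, Add(-1, A, Mul(2, B)))) (Function('x')(B, A) = Add(-2, Mul(Rational(1, 3), Mul(Add(Add(Add(B, A), -1), B), Mul(2, B)))) = Add(-2, Mul(Rational(1, 3), Mul(Add(Add(Add(A, B), -1), B), Mul(2, B)))) = Add(-2, Mul(Rational(1, 3), Mul(Add(Add(-1, A, B), B), Mul(2, B)))) = Add(-2, Mul(Rational(1, 3), Mul(Add(-1, A, Mul(2, B)), Mul(2, B)))) = Add(-2, Mul(Rational(1, 3), Mul(2, B, Add(-1, A, Mul(2, B))))) = Add(-2, Mul(Rational(2, 3), B, Add(-1, A, Mul(2, B)))))
Add(Pow(Add(Function('j')(346), 179749), Rational(1, 2)), Function('x')(Function('o')(3), -289)) = Add(Pow(Add(346, 179749), Rational(1, 2)), Add(-2, Mul(Rational(-2, 3), Mul(-4, Pow(3, Rational(1, 2)))), Mul(Rational(4, 3), Pow(Mul(-4, Pow(3, Rational(1, 2))), 2)), Mul(Rational(2, 3), -289, Mul(-4, Pow(3, Rational(1, 2)))))) = Add(Pow(180095, Rational(1, 2)), Add(-2, Mul(Rational(8, 3), Pow(3, Rational(1, 2))), Mul(Rational(4, 3), 48), Mul(Rational(2312, 3), Pow(3, Rational(1, 2))))) = Add(Pow(180095, Rational(1, 2)), Add(-2, Mul(Rational(8, 3), Pow(3, Rational(1, 2))), 64, Mul(Rational(2312, 3), Pow(3, Rational(1, 2))))) = Add(Pow(180095, Rational(1, 2)), Add(62, Mul(Rational(2320, 3), Pow(3, Rational(1, 2))))) = Add(62, Pow(180095, Rational(1, 2)), Mul(Rational(2320, 3), Pow(3, Rational(1, 2))))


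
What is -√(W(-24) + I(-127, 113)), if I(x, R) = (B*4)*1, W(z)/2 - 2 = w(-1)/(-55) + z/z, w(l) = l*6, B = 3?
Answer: -√55110/55 ≈ -4.2683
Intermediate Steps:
w(l) = 6*l
W(z) = 342/55 (W(z) = 4 + 2*((6*(-1))/(-55) + z/z) = 4 + 2*(-6*(-1/55) + 1) = 4 + 2*(6/55 + 1) = 4 + 2*(61/55) = 4 + 122/55 = 342/55)
I(x, R) = 12 (I(x, R) = (3*4)*1 = 12*1 = 12)
-√(W(-24) + I(-127, 113)) = -√(342/55 + 12) = -√(1002/55) = -√55110/55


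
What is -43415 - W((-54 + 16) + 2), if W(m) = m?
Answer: -43379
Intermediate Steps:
-43415 - W((-54 + 16) + 2) = -43415 - ((-54 + 16) + 2) = -43415 - (-38 + 2) = -43415 - 1*(-36) = -43415 + 36 = -43379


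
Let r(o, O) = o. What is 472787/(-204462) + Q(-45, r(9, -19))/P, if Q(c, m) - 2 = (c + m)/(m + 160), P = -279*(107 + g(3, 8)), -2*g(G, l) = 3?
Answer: -522646182295/226018224198 ≈ -2.3124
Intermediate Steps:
g(G, l) = -3/2 (g(G, l) = -½*3 = -3/2)
P = -58869/2 (P = -279*(107 - 3/2) = -279*211/2 = -58869/2 ≈ -29435.)
Q(c, m) = 2 + (c + m)/(160 + m) (Q(c, m) = 2 + (c + m)/(m + 160) = 2 + (c + m)/(160 + m))
472787/(-204462) + Q(-45, r(9, -19))/P = 472787/(-204462) + ((320 - 45 + 3*9)/(160 + 9))/(-58869/2) = 472787*(-1/204462) + ((320 - 45 + 27)/169)*(-2/58869) = -472787/204462 + ((1/169)*302)*(-2/58869) = -472787/204462 + (302/169)*(-2/58869) = -472787/204462 - 604/9948861 = -522646182295/226018224198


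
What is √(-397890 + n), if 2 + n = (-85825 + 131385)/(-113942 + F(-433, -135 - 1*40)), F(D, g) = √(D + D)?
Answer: 2*√((11334163956 - 99473*I*√866)/(-113942 + I*√866)) ≈ 8.1858e-8 - 630.79*I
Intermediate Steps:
F(D, g) = √2*√D (F(D, g) = √(2*D) = √2*√D)
n = -2 + 45560/(-113942 + I*√866) (n = -2 + (-85825 + 131385)/(-113942 + √2*√(-433)) = -2 + 45560/(-113942 + √2*(I*√433)) = -2 + 45560/(-113942 + I*√866) ≈ -2.3999 - 0.00010327*I)
√(-397890 + n) = √(-397890 + (-3115675798/1298278023 - 4556*I*√866/1298278023)) = √(-516574958247268/1298278023 - 4556*I*√866/1298278023)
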